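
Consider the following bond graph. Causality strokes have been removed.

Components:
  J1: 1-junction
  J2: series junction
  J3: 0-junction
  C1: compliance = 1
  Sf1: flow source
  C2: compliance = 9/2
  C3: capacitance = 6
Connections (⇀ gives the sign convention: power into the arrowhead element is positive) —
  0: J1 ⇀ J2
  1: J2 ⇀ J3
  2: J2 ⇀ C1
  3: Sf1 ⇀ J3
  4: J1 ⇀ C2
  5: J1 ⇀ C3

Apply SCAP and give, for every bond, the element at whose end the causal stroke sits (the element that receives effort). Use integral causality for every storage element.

bond 0 →J2
bond 1 →J3
bond 2 →J2
bond 3 →Sf1
bond 4 →J1
bond 5 →J1

#3 stroke at Sf1  (Sf1 (Sf) sets flow on bond)
#1 stroke at J3  (J3: last free bond brings effort in)
#0 stroke at J2  (J2: bond 1 brought flow, rest push out)
#2 stroke at J2  (common-f at J2 fixed by 1)
#4 stroke at J1  (J1: bond 0 brought flow, rest push out)
#5 stroke at J1  (common-f at J1 fixed by 0)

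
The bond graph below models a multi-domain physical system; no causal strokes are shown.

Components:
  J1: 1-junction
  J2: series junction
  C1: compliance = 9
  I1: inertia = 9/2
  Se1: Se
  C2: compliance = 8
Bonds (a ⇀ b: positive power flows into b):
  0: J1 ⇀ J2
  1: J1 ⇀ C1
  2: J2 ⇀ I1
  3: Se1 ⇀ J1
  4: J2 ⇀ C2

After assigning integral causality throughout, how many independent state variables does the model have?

#3 stroke at J1  (Se1: effort source, stroke at far end)
#1 stroke at J1  (prefer integral on C1)
#0 stroke at J2  (J1 needs exactly one f-in)
#2 stroke at I1  (I1 integral (f out))
#4 stroke at J2  (J2 flow already set via bond 2)

3  (C1, C2, I1 all integral)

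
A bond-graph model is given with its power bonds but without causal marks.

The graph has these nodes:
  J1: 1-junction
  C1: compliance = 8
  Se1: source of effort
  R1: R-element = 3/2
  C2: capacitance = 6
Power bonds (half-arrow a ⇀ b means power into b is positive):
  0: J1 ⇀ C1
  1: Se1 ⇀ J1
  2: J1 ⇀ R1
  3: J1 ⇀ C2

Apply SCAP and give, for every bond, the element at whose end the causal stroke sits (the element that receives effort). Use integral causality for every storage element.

#0 stroke→J1
#1 stroke→J1
#2 stroke→R1
#3 stroke→J1

β1 stroke at J1  (source Se1 imposes e)
β0 stroke at J1  (C1 integral (e out))
β3 stroke at J1  (C2 outputs effort q/C2)
β2 stroke at R1  (J1 needs exactly one f-in)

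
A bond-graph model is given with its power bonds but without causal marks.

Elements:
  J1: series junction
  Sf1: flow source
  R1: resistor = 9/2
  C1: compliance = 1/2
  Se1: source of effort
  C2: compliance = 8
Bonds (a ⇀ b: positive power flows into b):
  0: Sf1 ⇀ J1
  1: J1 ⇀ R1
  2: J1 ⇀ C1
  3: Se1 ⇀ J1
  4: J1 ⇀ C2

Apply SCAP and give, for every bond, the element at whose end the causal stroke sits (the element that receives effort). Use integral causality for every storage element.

β0 |Sf1
β1 |J1
β2 |J1
β3 |J1
β4 |J1

#0 →Sf1  (source Sf1 imposes f)
#3 →J1  (source Se1 imposes e)
#1 →J1  (J1: bond 0 brought flow, rest push out)
#2 →J1  (1-jn J1 has f-setter on 0)
#4 →J1  (1-jn J1 has f-setter on 0)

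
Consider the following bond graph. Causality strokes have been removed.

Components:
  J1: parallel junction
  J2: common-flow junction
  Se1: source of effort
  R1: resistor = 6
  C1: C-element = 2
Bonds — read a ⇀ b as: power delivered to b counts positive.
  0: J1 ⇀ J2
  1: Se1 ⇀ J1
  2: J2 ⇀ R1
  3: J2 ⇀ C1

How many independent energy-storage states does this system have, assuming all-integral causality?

#1 →J1  (Se1 fixes effort; stroke away)
#0 →J2  (J1 effort already set via bond 1)
#3 →J2  (C1 integral (e out))
#2 →R1  (J2 needs exactly one f-in)

1  (C1 all integral)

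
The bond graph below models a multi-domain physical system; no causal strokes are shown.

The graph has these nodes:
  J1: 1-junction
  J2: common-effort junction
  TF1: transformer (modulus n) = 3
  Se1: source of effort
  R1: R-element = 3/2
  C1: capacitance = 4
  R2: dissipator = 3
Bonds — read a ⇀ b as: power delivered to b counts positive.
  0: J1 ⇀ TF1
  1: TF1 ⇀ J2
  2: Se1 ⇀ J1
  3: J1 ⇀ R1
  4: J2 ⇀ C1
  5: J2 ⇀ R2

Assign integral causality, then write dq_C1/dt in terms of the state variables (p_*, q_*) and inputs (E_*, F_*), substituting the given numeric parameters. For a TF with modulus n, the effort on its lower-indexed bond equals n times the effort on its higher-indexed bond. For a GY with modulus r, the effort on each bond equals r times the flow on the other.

dq_C1/dt = 2*E_Se1 - 19*q_C1/12

b2 stroke at J1  (Se1 fixes effort; stroke away)
b4 stroke at J2  (C1 integral (e out))
b1 stroke at TF1  (0-jn J2 has e-setter on 4)
b5 stroke at R2  (J2: bond 4 brought effort, rest push out)
b0 stroke at J1  (TF TF1: opposite of bond 1)
b3 stroke at R1  (only one flow-in slot at J1)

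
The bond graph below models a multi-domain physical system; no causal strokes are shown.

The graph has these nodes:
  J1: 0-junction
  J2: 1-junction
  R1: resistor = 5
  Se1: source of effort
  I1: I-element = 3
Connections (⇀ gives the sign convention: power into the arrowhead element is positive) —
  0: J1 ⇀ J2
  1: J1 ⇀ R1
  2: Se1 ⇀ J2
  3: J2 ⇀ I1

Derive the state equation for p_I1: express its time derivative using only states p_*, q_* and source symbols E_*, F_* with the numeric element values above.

#2 stroke at J2  (Se1 (Se) sets effort on bond)
#3 stroke at I1  (I1 outputs flow p/I1)
#0 stroke at J2  (J2 flow already set via bond 3)
#1 stroke at J1  (only one effort-in slot at J1)

dp_I1/dt = E_Se1 - 5*p_I1/3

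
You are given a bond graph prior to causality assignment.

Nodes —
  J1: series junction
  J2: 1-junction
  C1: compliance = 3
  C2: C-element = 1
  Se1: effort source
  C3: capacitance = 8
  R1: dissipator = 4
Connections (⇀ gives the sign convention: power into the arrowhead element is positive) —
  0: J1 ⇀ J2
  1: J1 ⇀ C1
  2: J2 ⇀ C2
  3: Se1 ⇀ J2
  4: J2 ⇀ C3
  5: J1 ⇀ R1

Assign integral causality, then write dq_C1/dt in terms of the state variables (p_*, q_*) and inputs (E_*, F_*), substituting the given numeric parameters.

dq_C1/dt = E_Se1/4 - q_C1/12 - q_C2/4 - q_C3/32

β3 stroke→J2  (Se1: effort source, stroke at far end)
β1 stroke→J1  (C1: C, integral causality)
β2 stroke→J2  (C2: C, integral causality)
β4 stroke→J2  (prefer integral on C3)
β0 stroke→J1  (J2 needs exactly one f-in)
β5 stroke→R1  (only one flow-in slot at J1)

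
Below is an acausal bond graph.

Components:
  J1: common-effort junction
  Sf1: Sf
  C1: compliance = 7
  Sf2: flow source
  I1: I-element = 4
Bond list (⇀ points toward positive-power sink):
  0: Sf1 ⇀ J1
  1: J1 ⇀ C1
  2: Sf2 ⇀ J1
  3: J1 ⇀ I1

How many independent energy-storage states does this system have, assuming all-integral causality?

2  (C1, I1 all integral)

β0 stroke at Sf1  (Sf1 (Sf) sets flow on bond)
β2 stroke at Sf2  (Sf2: flow source, stroke at near end)
β1 stroke at J1  (prefer integral on C1)
β3 stroke at I1  (common-e at J1 fixed by 1)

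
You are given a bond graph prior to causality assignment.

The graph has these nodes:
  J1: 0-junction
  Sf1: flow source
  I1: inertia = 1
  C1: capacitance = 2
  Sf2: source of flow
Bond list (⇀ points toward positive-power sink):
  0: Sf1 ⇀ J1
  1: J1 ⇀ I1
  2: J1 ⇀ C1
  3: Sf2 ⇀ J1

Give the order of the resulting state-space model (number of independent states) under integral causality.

2  (C1, I1 all integral)

bond 0 stroke→Sf1  (Sf1: flow source, stroke at near end)
bond 3 stroke→Sf2  (Sf2 (Sf) sets flow on bond)
bond 1 stroke→I1  (prefer integral on I1)
bond 2 stroke→J1  (only one effort-in slot at J1)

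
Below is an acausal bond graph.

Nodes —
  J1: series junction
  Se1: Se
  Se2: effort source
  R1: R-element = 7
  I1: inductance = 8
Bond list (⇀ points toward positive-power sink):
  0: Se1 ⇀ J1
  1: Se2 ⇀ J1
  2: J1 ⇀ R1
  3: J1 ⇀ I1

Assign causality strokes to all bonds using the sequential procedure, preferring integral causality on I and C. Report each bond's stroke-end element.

b0 |J1  (Se1 fixes effort; stroke away)
b1 |J1  (Se2 (Se) sets effort on bond)
b3 |I1  (I1: I, integral causality)
b2 |J1  (common-f at J1 fixed by 3)

bond 0 |J1
bond 1 |J1
bond 2 |J1
bond 3 |I1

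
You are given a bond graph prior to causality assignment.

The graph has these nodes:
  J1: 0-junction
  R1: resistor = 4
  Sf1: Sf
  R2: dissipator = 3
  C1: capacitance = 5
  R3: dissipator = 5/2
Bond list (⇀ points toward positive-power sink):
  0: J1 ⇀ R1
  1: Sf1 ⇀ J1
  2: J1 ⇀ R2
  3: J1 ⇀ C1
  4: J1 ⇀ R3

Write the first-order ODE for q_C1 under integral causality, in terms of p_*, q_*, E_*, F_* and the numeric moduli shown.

dq_C1/dt = F_Sf1 - 59*q_C1/300

b1 |Sf1  (Sf1 (Sf) sets flow on bond)
b3 |J1  (C1: C, integral causality)
b0 |R1  (common-e at J1 fixed by 3)
b2 |R2  (J1 effort already set via bond 3)
b4 |R3  (J1 effort already set via bond 3)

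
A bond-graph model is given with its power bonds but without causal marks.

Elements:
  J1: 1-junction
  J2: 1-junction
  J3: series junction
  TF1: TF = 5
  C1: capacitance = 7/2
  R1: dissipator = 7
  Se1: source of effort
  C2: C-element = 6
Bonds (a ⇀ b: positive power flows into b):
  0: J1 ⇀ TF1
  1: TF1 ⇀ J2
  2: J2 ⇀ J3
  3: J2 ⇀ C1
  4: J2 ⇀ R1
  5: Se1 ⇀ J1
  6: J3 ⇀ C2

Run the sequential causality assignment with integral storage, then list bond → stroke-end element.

β0 stroke at TF1
β1 stroke at J2
β2 stroke at J2
β3 stroke at J2
β4 stroke at R1
β5 stroke at J1
β6 stroke at J3

β5 stroke at J1  (source Se1 imposes e)
β0 stroke at TF1  (J1: last free bond brings flow in)
β1 stroke at J2  (through TF1, causality passes straight; one stroke at TF1)
β3 stroke at J2  (C1 outputs effort q/C1)
β6 stroke at J3  (C2: C, integral causality)
β2 stroke at J2  (J3: last free bond brings flow in)
β4 stroke at R1  (only one flow-in slot at J2)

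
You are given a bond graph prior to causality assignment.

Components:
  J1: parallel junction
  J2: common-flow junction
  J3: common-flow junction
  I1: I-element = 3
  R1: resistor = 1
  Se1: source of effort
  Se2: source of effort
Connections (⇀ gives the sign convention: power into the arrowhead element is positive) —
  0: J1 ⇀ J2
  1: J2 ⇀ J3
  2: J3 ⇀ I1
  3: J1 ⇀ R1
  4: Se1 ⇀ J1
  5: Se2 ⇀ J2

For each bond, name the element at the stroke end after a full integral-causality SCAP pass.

b4 stroke→J1  (source Se1 imposes e)
b5 stroke→J2  (Se2: effort source, stroke at far end)
b0 stroke→J2  (J1: bond 4 brought effort, rest push out)
b3 stroke→R1  (common-e at J1 fixed by 4)
b1 stroke→J3  (J2: last free bond brings flow in)
b2 stroke→I1  (only one flow-in slot at J3)

#0 stroke→J2
#1 stroke→J3
#2 stroke→I1
#3 stroke→R1
#4 stroke→J1
#5 stroke→J2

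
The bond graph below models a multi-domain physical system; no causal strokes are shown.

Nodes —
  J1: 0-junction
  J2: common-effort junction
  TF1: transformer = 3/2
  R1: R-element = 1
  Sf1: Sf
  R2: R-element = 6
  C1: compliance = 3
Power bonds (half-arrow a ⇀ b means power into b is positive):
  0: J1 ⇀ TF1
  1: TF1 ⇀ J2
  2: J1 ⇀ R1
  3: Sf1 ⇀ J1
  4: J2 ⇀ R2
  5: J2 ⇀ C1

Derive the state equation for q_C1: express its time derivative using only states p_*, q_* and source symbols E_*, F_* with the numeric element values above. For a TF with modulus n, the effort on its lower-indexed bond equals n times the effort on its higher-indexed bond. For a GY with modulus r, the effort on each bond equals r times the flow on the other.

bond 3 →Sf1  (Sf1 (Sf) sets flow on bond)
bond 5 →J2  (C1 outputs effort q/C1)
bond 1 →TF1  (J2 effort already set via bond 5)
bond 4 →R2  (0-jn J2 has e-setter on 5)
bond 0 →J1  (through TF1, causality passes straight; one stroke at TF1)
bond 2 →R1  (J1: bond 0 brought effort, rest push out)

dq_C1/dt = 3*F_Sf1/2 - 29*q_C1/36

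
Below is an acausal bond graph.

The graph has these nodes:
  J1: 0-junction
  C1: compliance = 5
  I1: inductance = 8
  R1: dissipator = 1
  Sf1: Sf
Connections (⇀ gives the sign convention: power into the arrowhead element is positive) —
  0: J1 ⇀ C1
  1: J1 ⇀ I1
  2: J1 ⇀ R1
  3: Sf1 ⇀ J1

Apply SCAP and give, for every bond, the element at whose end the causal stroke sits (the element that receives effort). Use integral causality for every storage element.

b0 |J1
b1 |I1
b2 |R1
b3 |Sf1

β3 stroke→Sf1  (source Sf1 imposes f)
β0 stroke→J1  (prefer integral on C1)
β1 stroke→I1  (common-e at J1 fixed by 0)
β2 stroke→R1  (0-jn J1 has e-setter on 0)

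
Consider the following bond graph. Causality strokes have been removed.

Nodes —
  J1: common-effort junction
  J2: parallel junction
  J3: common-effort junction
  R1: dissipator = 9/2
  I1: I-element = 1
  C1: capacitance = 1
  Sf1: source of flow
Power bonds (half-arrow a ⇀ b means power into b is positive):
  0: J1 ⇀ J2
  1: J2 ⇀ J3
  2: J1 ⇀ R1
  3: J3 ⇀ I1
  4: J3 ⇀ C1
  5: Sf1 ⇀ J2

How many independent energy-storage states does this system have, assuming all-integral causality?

bond 5 stroke at Sf1  (Sf1 fixes flow; stroke at Sf1)
bond 3 stroke at I1  (I1 outputs flow p/I1)
bond 4 stroke at J3  (prefer integral on C1)
bond 1 stroke at J2  (J3: bond 4 brought effort, rest push out)
bond 0 stroke at J1  (J2: bond 1 brought effort, rest push out)
bond 2 stroke at R1  (0-jn J1 has e-setter on 0)

2  (C1, I1 all integral)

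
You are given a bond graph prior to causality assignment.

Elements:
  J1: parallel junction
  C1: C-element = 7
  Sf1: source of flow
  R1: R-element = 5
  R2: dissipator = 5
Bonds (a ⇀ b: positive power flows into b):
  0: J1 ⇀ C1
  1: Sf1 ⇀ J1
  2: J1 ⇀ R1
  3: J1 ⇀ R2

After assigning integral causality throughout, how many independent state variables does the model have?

1  (C1 all integral)

#1 |Sf1  (Sf1 fixes flow; stroke at Sf1)
#0 |J1  (C1 integral (e out))
#2 |R1  (common-e at J1 fixed by 0)
#3 |R2  (common-e at J1 fixed by 0)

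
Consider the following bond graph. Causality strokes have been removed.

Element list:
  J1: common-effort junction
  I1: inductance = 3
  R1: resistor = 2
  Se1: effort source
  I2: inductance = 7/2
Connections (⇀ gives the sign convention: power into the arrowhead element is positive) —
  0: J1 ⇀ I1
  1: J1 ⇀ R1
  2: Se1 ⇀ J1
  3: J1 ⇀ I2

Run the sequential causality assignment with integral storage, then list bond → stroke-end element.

bond 0 stroke at I1
bond 1 stroke at R1
bond 2 stroke at J1
bond 3 stroke at I2

β2 →J1  (Se1 fixes effort; stroke away)
β0 →I1  (common-e at J1 fixed by 2)
β1 →R1  (common-e at J1 fixed by 2)
β3 →I2  (J1 effort already set via bond 2)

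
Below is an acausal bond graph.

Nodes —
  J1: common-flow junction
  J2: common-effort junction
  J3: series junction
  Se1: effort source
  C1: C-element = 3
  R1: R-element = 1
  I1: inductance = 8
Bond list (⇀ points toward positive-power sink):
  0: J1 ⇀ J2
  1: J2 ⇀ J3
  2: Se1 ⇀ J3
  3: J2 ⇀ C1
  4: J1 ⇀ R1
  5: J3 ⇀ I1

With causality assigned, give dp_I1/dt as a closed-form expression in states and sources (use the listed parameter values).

dp_I1/dt = E_Se1 + q_C1/3

β2 |J3  (Se1: effort source, stroke at far end)
β3 |J2  (C1: C, integral causality)
β0 |J1  (J2 effort already set via bond 3)
β1 |J3  (0-jn J2 has e-setter on 3)
β5 |I1  (closing 1-jn rule on J3)
β4 |R1  (J1: last free bond brings flow in)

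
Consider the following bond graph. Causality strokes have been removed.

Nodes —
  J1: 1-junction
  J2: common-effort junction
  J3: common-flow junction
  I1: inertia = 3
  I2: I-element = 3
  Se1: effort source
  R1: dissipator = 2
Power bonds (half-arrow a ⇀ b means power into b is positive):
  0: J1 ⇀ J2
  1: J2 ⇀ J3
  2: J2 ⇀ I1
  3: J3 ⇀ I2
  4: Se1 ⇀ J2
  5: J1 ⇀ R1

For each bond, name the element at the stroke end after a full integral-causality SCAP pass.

b4 stroke at J2  (Se1 (Se) sets effort on bond)
b0 stroke at J1  (J2: bond 4 brought effort, rest push out)
b1 stroke at J3  (common-e at J2 fixed by 4)
b2 stroke at I1  (J2: bond 4 brought effort, rest push out)
b3 stroke at I2  (J3 needs exactly one f-in)
b5 stroke at R1  (J1: last free bond brings flow in)

bond 0 |J1
bond 1 |J3
bond 2 |I1
bond 3 |I2
bond 4 |J2
bond 5 |R1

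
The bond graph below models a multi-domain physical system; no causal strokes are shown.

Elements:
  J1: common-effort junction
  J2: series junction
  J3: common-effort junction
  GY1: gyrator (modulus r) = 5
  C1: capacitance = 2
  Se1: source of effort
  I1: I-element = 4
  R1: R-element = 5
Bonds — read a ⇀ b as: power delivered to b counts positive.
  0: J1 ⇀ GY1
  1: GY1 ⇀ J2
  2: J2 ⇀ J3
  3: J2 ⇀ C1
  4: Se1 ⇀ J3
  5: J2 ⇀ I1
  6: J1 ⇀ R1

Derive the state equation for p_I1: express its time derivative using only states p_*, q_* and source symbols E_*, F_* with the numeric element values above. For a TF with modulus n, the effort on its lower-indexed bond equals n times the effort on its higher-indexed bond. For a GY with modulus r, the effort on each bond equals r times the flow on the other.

bond 4 |J3  (Se1 fixes effort; stroke away)
bond 2 |J2  (0-jn J3 has e-setter on 4)
bond 3 |J2  (prefer integral on C1)
bond 5 |I1  (I1 outputs flow p/I1)
bond 1 |J2  (1-jn J2 has f-setter on 5)
bond 0 |J1  (GY1 both-in/both-out from 1)
bond 6 |R1  (common-e at J1 fixed by 0)

dp_I1/dt = -E_Se1 - 5*p_I1/4 - q_C1/2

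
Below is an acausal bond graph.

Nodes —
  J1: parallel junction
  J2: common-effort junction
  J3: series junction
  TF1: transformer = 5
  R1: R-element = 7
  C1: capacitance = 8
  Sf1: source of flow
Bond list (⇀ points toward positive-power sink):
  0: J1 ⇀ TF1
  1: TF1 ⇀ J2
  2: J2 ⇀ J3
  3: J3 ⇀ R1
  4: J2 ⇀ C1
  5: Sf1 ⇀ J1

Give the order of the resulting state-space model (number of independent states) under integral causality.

1  (C1 all integral)

β5 stroke at Sf1  (Sf1 fixes flow; stroke at Sf1)
β0 stroke at J1  (only one effort-in slot at J1)
β1 stroke at TF1  (through TF1, causality passes straight; one stroke at TF1)
β4 stroke at J2  (C1 integral (e out))
β2 stroke at J3  (J2: bond 4 brought effort, rest push out)
β3 stroke at R1  (closing 1-jn rule on J3)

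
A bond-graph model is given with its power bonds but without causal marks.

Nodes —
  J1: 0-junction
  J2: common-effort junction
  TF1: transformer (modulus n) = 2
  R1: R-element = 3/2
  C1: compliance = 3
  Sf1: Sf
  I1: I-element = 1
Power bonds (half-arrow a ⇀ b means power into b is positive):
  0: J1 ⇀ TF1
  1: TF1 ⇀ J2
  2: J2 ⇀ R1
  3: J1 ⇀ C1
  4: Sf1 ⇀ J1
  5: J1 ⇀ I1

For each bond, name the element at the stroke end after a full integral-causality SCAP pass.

bond 0 stroke at TF1
bond 1 stroke at J2
bond 2 stroke at R1
bond 3 stroke at J1
bond 4 stroke at Sf1
bond 5 stroke at I1

bond 4 |Sf1  (source Sf1 imposes f)
bond 3 |J1  (C1: C, integral causality)
bond 0 |TF1  (J1 effort already set via bond 3)
bond 5 |I1  (J1: bond 3 brought effort, rest push out)
bond 1 |J2  (through TF1, causality passes straight; one stroke at TF1)
bond 2 |R1  (J2: bond 1 brought effort, rest push out)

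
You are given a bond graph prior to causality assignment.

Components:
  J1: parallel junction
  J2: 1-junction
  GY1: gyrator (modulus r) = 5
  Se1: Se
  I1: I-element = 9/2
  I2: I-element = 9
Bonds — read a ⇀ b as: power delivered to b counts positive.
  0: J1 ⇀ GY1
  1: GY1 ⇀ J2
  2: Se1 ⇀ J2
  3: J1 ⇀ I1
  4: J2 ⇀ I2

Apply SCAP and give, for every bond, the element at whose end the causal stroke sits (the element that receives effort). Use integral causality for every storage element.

#2 |J2  (source Se1 imposes e)
#3 |I1  (I1 integral (f out))
#0 |J1  (only one effort-in slot at J1)
#1 |J2  (GY1 both-in/both-out from 0)
#4 |I2  (closing 1-jn rule on J2)

b0 →J1
b1 →J2
b2 →J2
b3 →I1
b4 →I2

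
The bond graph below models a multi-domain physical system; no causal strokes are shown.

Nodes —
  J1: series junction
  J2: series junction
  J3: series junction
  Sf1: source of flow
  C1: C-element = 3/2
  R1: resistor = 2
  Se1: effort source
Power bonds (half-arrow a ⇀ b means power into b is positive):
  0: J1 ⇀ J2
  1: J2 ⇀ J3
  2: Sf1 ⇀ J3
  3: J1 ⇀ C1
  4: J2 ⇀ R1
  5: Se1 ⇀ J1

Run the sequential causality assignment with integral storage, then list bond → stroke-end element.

#2 stroke at Sf1  (Sf1: flow source, stroke at near end)
#5 stroke at J1  (Se1 fixes effort; stroke away)
#1 stroke at J3  (J3: bond 2 brought flow, rest push out)
#0 stroke at J2  (J2 flow already set via bond 1)
#4 stroke at J2  (J2 flow already set via bond 1)
#3 stroke at J1  (common-f at J1 fixed by 0)

bond 0 |J2
bond 1 |J3
bond 2 |Sf1
bond 3 |J1
bond 4 |J2
bond 5 |J1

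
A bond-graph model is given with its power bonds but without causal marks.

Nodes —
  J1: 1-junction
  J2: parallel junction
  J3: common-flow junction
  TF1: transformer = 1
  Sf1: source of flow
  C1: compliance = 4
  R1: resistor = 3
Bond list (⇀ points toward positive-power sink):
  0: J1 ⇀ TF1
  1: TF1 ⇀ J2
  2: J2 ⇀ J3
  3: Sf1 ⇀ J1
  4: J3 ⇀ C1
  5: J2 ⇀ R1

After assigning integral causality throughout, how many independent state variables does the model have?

1  (C1 all integral)

β3 stroke→Sf1  (source Sf1 imposes f)
β0 stroke→J1  (J1: bond 3 brought flow, rest push out)
β1 stroke→TF1  (TF TF1: opposite of bond 0)
β4 stroke→J3  (C1 outputs effort q/C1)
β2 stroke→J2  (only one flow-in slot at J3)
β5 stroke→R1  (J2: bond 2 brought effort, rest push out)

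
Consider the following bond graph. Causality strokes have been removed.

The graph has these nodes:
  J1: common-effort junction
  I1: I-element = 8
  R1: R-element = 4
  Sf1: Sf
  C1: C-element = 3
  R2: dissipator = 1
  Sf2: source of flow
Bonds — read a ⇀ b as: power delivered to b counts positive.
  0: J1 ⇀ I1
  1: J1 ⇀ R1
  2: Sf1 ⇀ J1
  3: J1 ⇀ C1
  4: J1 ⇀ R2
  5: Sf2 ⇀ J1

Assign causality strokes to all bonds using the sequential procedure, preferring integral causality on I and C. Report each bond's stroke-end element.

bond 0 stroke→I1
bond 1 stroke→R1
bond 2 stroke→Sf1
bond 3 stroke→J1
bond 4 stroke→R2
bond 5 stroke→Sf2

bond 2 stroke→Sf1  (Sf1: flow source, stroke at near end)
bond 5 stroke→Sf2  (Sf2 fixes flow; stroke at Sf2)
bond 0 stroke→I1  (I1: I, integral causality)
bond 3 stroke→J1  (C1 integral (e out))
bond 1 stroke→R1  (J1: bond 3 brought effort, rest push out)
bond 4 stroke→R2  (J1: bond 3 brought effort, rest push out)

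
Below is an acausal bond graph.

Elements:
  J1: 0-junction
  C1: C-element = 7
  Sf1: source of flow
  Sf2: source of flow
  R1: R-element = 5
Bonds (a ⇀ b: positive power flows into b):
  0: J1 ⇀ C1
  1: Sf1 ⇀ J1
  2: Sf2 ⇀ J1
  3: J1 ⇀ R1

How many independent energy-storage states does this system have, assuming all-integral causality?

#1 |Sf1  (Sf1 (Sf) sets flow on bond)
#2 |Sf2  (Sf2: flow source, stroke at near end)
#0 |J1  (C1 outputs effort q/C1)
#3 |R1  (J1: bond 0 brought effort, rest push out)

1  (C1 all integral)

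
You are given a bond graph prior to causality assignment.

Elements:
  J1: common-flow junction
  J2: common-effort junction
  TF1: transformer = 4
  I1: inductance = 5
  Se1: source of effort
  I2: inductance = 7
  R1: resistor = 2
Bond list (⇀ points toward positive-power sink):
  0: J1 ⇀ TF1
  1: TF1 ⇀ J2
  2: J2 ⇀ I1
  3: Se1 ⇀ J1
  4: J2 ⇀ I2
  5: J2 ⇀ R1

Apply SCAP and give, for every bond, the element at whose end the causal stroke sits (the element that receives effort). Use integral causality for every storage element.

bond 3 stroke→J1  (Se1 fixes effort; stroke away)
bond 0 stroke→TF1  (only one flow-in slot at J1)
bond 1 stroke→J2  (TF TF1: opposite of bond 0)
bond 2 stroke→I1  (J2: bond 1 brought effort, rest push out)
bond 4 stroke→I2  (J2: bond 1 brought effort, rest push out)
bond 5 stroke→R1  (J2: bond 1 brought effort, rest push out)

β0 →TF1
β1 →J2
β2 →I1
β3 →J1
β4 →I2
β5 →R1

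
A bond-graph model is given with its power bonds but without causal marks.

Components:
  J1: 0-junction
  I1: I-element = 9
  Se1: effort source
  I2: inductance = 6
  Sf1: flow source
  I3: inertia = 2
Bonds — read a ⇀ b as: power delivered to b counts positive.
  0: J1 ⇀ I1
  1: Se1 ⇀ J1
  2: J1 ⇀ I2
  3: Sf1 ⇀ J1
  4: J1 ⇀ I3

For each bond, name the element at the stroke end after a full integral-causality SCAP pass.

#1 stroke at J1  (Se1 fixes effort; stroke away)
#3 stroke at Sf1  (source Sf1 imposes f)
#0 stroke at I1  (0-jn J1 has e-setter on 1)
#2 stroke at I2  (common-e at J1 fixed by 1)
#4 stroke at I3  (J1: bond 1 brought effort, rest push out)

β0 →I1
β1 →J1
β2 →I2
β3 →Sf1
β4 →I3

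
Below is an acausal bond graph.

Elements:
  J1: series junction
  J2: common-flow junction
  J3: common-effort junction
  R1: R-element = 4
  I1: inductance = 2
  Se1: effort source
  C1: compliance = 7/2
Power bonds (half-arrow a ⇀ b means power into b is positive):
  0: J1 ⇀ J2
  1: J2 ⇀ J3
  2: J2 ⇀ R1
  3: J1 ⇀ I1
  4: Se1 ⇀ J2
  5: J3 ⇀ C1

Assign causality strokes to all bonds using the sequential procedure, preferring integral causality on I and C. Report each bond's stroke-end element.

b0 stroke at J1
b1 stroke at J2
b2 stroke at J2
b3 stroke at I1
b4 stroke at J2
b5 stroke at J3

β4 stroke at J2  (Se1 fixes effort; stroke away)
β3 stroke at I1  (prefer integral on I1)
β0 stroke at J1  (1-jn J1 has f-setter on 3)
β1 stroke at J2  (J2 flow already set via bond 0)
β2 stroke at J2  (J2: bond 0 brought flow, rest push out)
β5 stroke at J3  (J3: last free bond brings effort in)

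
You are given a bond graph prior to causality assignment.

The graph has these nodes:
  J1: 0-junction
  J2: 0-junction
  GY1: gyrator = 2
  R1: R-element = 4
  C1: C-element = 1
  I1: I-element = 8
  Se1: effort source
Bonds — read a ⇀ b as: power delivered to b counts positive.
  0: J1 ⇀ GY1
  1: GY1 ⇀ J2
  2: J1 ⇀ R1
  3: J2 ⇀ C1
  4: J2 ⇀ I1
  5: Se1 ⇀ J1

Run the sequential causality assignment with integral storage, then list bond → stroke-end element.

b5 stroke→J1  (Se1: effort source, stroke at far end)
b0 stroke→GY1  (common-e at J1 fixed by 5)
b2 stroke→R1  (J1 effort already set via bond 5)
b1 stroke→GY1  (GY1 both-in/both-out from 0)
b3 stroke→J2  (C1 outputs effort q/C1)
b4 stroke→I1  (J2 effort already set via bond 3)

#0 |GY1
#1 |GY1
#2 |R1
#3 |J2
#4 |I1
#5 |J1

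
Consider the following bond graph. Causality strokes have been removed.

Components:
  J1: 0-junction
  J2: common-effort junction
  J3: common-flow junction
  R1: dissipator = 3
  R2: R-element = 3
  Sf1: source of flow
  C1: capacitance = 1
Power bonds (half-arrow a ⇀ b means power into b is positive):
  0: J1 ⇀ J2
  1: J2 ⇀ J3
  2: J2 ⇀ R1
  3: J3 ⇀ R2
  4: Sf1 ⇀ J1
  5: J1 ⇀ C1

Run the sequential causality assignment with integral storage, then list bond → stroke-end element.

β4 stroke→Sf1  (Sf1 (Sf) sets flow on bond)
β5 stroke→J1  (C1 outputs effort q/C1)
β0 stroke→J2  (common-e at J1 fixed by 5)
β1 stroke→J3  (J2: bond 0 brought effort, rest push out)
β2 stroke→R1  (common-e at J2 fixed by 0)
β3 stroke→R2  (closing 1-jn rule on J3)

bond 0 →J2
bond 1 →J3
bond 2 →R1
bond 3 →R2
bond 4 →Sf1
bond 5 →J1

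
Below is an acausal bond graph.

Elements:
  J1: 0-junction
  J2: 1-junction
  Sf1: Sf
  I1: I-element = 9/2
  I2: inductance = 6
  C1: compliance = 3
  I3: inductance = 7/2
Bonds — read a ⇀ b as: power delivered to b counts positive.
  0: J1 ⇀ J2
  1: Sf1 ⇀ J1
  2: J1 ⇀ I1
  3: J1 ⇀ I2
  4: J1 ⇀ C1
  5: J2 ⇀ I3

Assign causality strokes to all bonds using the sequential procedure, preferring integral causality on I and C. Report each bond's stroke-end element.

β1 stroke→Sf1  (source Sf1 imposes f)
β2 stroke→I1  (I1 outputs flow p/I1)
β3 stroke→I2  (I2 outputs flow p/I2)
β4 stroke→J1  (prefer integral on C1)
β0 stroke→J2  (common-e at J1 fixed by 4)
β5 stroke→I3  (J2 needs exactly one f-in)

β0 stroke at J2
β1 stroke at Sf1
β2 stroke at I1
β3 stroke at I2
β4 stroke at J1
β5 stroke at I3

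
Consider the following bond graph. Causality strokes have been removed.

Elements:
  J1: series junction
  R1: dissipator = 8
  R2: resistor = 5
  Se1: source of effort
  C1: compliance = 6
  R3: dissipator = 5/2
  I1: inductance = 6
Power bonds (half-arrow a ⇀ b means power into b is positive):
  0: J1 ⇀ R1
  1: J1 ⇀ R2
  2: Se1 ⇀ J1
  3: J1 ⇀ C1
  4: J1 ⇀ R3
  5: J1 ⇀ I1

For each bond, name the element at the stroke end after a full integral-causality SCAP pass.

b0 →J1
b1 →J1
b2 →J1
b3 →J1
b4 →J1
b5 →I1

#2 stroke at J1  (source Se1 imposes e)
#3 stroke at J1  (C1: C, integral causality)
#5 stroke at I1  (I1 outputs flow p/I1)
#0 stroke at J1  (J1: bond 5 brought flow, rest push out)
#1 stroke at J1  (common-f at J1 fixed by 5)
#4 stroke at J1  (1-jn J1 has f-setter on 5)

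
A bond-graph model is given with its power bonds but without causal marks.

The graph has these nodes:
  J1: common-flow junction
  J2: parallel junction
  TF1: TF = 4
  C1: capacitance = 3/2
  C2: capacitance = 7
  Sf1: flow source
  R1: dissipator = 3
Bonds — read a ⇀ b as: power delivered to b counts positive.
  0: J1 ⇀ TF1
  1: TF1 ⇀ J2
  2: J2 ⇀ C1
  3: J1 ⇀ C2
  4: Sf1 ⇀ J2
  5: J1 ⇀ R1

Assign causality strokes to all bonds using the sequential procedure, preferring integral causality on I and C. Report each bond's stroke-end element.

#4 |Sf1  (Sf1 fixes flow; stroke at Sf1)
#2 |J2  (C1 integral (e out))
#1 |TF1  (J2: bond 2 brought effort, rest push out)
#0 |J1  (through TF1, causality passes straight; one stroke at TF1)
#3 |J1  (prefer integral on C2)
#5 |R1  (J1: last free bond brings flow in)

bond 0 stroke at J1
bond 1 stroke at TF1
bond 2 stroke at J2
bond 3 stroke at J1
bond 4 stroke at Sf1
bond 5 stroke at R1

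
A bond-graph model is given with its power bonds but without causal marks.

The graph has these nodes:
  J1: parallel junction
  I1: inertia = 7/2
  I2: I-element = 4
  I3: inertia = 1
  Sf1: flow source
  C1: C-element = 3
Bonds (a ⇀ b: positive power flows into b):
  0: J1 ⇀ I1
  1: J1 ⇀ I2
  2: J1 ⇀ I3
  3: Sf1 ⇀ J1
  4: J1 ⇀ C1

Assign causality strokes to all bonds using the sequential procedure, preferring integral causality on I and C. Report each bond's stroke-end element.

#0 stroke at I1
#1 stroke at I2
#2 stroke at I3
#3 stroke at Sf1
#4 stroke at J1

bond 3 →Sf1  (Sf1 (Sf) sets flow on bond)
bond 0 →I1  (I1 integral (f out))
bond 1 →I2  (I2 outputs flow p/I2)
bond 2 →I3  (I3 outputs flow p/I3)
bond 4 →J1  (only one effort-in slot at J1)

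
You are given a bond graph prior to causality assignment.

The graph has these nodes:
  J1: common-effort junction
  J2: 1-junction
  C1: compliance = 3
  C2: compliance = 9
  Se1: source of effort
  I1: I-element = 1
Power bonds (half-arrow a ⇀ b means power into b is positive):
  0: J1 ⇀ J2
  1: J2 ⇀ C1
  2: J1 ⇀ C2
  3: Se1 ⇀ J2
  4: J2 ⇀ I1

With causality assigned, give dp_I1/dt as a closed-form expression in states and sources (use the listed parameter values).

bond 3 |J2  (Se1 fixes effort; stroke away)
bond 1 |J2  (prefer integral on C1)
bond 2 |J1  (C2 integral (e out))
bond 0 |J2  (J1 effort already set via bond 2)
bond 4 |I1  (closing 1-jn rule on J2)

dp_I1/dt = E_Se1 - q_C1/3 + q_C2/9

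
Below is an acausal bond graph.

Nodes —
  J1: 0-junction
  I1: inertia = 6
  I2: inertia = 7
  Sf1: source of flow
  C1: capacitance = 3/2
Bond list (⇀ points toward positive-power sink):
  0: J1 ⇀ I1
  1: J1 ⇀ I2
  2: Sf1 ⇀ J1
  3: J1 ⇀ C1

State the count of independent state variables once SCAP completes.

bond 2 stroke→Sf1  (Sf1 fixes flow; stroke at Sf1)
bond 0 stroke→I1  (prefer integral on I1)
bond 1 stroke→I2  (I2 outputs flow p/I2)
bond 3 stroke→J1  (J1: last free bond brings effort in)

3  (C1, I1, I2 all integral)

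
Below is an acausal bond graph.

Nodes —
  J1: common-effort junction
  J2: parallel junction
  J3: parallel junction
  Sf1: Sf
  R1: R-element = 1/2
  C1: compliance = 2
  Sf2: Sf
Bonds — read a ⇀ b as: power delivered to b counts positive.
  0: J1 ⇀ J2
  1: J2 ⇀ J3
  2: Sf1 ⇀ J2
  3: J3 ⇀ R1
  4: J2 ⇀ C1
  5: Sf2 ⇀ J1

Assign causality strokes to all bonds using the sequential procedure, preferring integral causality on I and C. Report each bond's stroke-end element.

#2 stroke at Sf1  (Sf1 fixes flow; stroke at Sf1)
#5 stroke at Sf2  (Sf2: flow source, stroke at near end)
#0 stroke at J1  (J1 needs exactly one e-in)
#4 stroke at J2  (C1 integral (e out))
#1 stroke at J3  (0-jn J2 has e-setter on 4)
#3 stroke at R1  (J3 effort already set via bond 1)

#0 |J1
#1 |J3
#2 |Sf1
#3 |R1
#4 |J2
#5 |Sf2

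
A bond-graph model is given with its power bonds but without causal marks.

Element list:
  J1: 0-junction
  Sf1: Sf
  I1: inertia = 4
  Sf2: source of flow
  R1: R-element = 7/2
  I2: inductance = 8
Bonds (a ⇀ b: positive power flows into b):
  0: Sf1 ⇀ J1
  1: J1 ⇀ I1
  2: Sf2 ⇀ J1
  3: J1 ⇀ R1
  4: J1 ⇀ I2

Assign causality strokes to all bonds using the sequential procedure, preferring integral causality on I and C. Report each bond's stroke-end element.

#0 stroke at Sf1  (Sf1 fixes flow; stroke at Sf1)
#2 stroke at Sf2  (Sf2: flow source, stroke at near end)
#1 stroke at I1  (I1 outputs flow p/I1)
#4 stroke at I2  (I2 integral (f out))
#3 stroke at J1  (only one effort-in slot at J1)

bond 0 |Sf1
bond 1 |I1
bond 2 |Sf2
bond 3 |J1
bond 4 |I2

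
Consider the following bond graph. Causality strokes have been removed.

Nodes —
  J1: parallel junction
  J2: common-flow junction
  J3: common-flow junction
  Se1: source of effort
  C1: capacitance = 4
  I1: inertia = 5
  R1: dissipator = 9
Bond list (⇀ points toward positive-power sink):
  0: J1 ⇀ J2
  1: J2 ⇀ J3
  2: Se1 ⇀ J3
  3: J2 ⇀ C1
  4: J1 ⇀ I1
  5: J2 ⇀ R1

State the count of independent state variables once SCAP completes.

2  (C1, I1 all integral)

β2 |J3  (Se1: effort source, stroke at far end)
β1 |J2  (only one flow-in slot at J3)
β3 |J2  (C1: C, integral causality)
β4 |I1  (I1 integral (f out))
β0 |J1  (only one effort-in slot at J1)
β5 |J2  (J2 flow already set via bond 0)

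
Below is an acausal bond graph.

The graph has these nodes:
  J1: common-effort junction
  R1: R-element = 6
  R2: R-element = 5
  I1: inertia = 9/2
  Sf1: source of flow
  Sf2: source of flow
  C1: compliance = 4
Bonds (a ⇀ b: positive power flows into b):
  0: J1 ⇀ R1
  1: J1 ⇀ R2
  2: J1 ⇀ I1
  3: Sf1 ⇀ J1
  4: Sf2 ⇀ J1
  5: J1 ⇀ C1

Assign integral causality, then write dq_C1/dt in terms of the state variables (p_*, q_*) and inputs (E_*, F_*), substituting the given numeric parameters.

dq_C1/dt = F_Sf1 + F_Sf2 - 2*p_I1/9 - 11*q_C1/120

bond 3 →Sf1  (Sf1 (Sf) sets flow on bond)
bond 4 →Sf2  (Sf2: flow source, stroke at near end)
bond 2 →I1  (I1: I, integral causality)
bond 5 →J1  (C1 integral (e out))
bond 0 →R1  (common-e at J1 fixed by 5)
bond 1 →R2  (0-jn J1 has e-setter on 5)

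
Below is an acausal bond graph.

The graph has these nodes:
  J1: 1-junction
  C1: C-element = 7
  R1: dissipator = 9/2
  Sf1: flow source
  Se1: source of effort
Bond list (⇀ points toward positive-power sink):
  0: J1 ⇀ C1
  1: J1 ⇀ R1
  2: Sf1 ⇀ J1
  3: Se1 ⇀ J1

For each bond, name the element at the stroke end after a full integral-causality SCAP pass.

#0 stroke→J1
#1 stroke→J1
#2 stroke→Sf1
#3 stroke→J1

bond 2 |Sf1  (Sf1 fixes flow; stroke at Sf1)
bond 3 |J1  (Se1 fixes effort; stroke away)
bond 0 |J1  (common-f at J1 fixed by 2)
bond 1 |J1  (J1 flow already set via bond 2)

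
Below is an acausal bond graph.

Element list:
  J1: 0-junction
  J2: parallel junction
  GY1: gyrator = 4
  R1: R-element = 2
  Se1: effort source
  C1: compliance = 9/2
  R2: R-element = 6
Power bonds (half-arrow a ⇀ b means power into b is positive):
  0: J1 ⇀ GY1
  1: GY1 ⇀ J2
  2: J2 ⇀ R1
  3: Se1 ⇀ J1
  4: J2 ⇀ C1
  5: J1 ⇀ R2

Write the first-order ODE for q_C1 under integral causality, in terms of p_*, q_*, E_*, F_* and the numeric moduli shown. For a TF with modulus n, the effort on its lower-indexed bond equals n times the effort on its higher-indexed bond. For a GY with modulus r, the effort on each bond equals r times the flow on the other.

#3 stroke→J1  (source Se1 imposes e)
#0 stroke→GY1  (common-e at J1 fixed by 3)
#5 stroke→R2  (0-jn J1 has e-setter on 3)
#1 stroke→GY1  (GY1: gyrator matches bond 0)
#4 stroke→J2  (C1 outputs effort q/C1)
#2 stroke→R1  (J2 effort already set via bond 4)

dq_C1/dt = E_Se1/4 - q_C1/9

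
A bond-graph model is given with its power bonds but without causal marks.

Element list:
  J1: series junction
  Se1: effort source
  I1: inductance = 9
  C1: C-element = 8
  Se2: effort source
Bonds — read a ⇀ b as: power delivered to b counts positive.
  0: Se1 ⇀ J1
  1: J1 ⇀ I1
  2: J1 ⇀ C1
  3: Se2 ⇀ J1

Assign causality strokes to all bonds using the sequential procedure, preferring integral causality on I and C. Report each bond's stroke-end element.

b0 |J1
b1 |I1
b2 |J1
b3 |J1

b0 |J1  (Se1 fixes effort; stroke away)
b3 |J1  (source Se2 imposes e)
b1 |I1  (I1 outputs flow p/I1)
b2 |J1  (common-f at J1 fixed by 1)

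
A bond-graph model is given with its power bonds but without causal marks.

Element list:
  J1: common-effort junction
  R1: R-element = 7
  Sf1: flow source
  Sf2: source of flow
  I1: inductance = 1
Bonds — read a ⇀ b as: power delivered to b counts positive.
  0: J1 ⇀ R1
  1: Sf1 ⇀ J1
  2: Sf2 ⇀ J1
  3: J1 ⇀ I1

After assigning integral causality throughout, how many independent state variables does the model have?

b1 →Sf1  (Sf1 fixes flow; stroke at Sf1)
b2 →Sf2  (Sf2: flow source, stroke at near end)
b3 →I1  (I1 integral (f out))
b0 →J1  (J1 needs exactly one e-in)

1  (I1 all integral)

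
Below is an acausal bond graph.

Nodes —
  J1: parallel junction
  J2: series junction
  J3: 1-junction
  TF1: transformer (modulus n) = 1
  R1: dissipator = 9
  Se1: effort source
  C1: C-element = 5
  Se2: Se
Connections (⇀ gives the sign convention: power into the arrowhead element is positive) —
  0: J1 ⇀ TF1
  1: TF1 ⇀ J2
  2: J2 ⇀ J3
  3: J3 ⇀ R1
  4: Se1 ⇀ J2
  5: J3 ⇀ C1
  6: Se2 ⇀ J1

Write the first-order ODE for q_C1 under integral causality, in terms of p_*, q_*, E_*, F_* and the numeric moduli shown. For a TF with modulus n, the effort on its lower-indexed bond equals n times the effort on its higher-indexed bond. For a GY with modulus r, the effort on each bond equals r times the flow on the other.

dq_C1/dt = E_Se1/9 + E_Se2/9 - q_C1/45

bond 4 →J2  (Se1 fixes effort; stroke away)
bond 6 →J1  (Se2: effort source, stroke at far end)
bond 0 →TF1  (common-e at J1 fixed by 6)
bond 1 →J2  (through TF1, causality passes straight; one stroke at TF1)
bond 2 →J3  (J2: last free bond brings flow in)
bond 5 →J3  (C1: C, integral causality)
bond 3 →R1  (J3 needs exactly one f-in)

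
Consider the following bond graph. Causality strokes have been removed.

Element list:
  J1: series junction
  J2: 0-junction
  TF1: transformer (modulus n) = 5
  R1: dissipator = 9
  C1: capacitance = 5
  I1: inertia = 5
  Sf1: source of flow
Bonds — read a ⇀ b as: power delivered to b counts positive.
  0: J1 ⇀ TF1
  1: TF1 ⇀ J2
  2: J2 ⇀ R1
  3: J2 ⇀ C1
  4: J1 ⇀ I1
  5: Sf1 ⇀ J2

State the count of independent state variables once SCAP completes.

2  (C1, I1 all integral)

#5 →Sf1  (source Sf1 imposes f)
#3 →J2  (prefer integral on C1)
#1 →TF1  (common-e at J2 fixed by 3)
#2 →R1  (common-e at J2 fixed by 3)
#0 →J1  (TF1: transformer flips bond 1)
#4 →I1  (closing 1-jn rule on J1)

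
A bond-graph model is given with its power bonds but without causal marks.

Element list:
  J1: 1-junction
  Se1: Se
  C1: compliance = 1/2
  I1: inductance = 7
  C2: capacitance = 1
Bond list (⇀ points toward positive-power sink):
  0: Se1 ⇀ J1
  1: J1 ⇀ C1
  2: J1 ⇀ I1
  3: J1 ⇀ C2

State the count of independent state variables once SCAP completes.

3  (C1, C2, I1 all integral)

bond 0 |J1  (Se1 (Se) sets effort on bond)
bond 1 |J1  (C1: C, integral causality)
bond 2 |I1  (I1 integral (f out))
bond 3 |J1  (J1 flow already set via bond 2)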